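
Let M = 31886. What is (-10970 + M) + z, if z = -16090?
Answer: 4826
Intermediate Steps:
(-10970 + M) + z = (-10970 + 31886) - 16090 = 20916 - 16090 = 4826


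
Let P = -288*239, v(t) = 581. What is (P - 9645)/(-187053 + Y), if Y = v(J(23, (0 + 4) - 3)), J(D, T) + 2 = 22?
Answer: 78477/186472 ≈ 0.42085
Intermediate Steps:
J(D, T) = 20 (J(D, T) = -2 + 22 = 20)
Y = 581
P = -68832
(P - 9645)/(-187053 + Y) = (-68832 - 9645)/(-187053 + 581) = -78477/(-186472) = -78477*(-1/186472) = 78477/186472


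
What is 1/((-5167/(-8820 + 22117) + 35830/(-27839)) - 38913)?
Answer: -370175183/14405247171702 ≈ -2.5697e-5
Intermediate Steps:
1/((-5167/(-8820 + 22117) + 35830/(-27839)) - 38913) = 1/((-5167/13297 + 35830*(-1/27839)) - 38913) = 1/((-5167*1/13297 - 35830/27839) - 38913) = 1/((-5167/13297 - 35830/27839) - 38913) = 1/(-620275623/370175183 - 38913) = 1/(-14405247171702/370175183) = -370175183/14405247171702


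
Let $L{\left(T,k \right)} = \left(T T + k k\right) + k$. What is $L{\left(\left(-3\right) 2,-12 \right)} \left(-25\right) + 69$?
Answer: $-4131$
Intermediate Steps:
$L{\left(T,k \right)} = k + T^{2} + k^{2}$ ($L{\left(T,k \right)} = \left(T^{2} + k^{2}\right) + k = k + T^{2} + k^{2}$)
$L{\left(\left(-3\right) 2,-12 \right)} \left(-25\right) + 69 = \left(-12 + \left(\left(-3\right) 2\right)^{2} + \left(-12\right)^{2}\right) \left(-25\right) + 69 = \left(-12 + \left(-6\right)^{2} + 144\right) \left(-25\right) + 69 = \left(-12 + 36 + 144\right) \left(-25\right) + 69 = 168 \left(-25\right) + 69 = -4200 + 69 = -4131$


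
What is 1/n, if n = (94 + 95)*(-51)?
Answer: -1/9639 ≈ -0.00010375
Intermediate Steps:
n = -9639 (n = 189*(-51) = -9639)
1/n = 1/(-9639) = -1/9639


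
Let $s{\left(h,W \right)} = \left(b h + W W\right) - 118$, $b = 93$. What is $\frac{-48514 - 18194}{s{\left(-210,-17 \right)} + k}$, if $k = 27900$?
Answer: $- \frac{7412}{949} \approx -7.8103$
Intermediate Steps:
$s{\left(h,W \right)} = -118 + W^{2} + 93 h$ ($s{\left(h,W \right)} = \left(93 h + W W\right) - 118 = \left(93 h + W^{2}\right) - 118 = \left(W^{2} + 93 h\right) - 118 = -118 + W^{2} + 93 h$)
$\frac{-48514 - 18194}{s{\left(-210,-17 \right)} + k} = \frac{-48514 - 18194}{\left(-118 + \left(-17\right)^{2} + 93 \left(-210\right)\right) + 27900} = - \frac{66708}{\left(-118 + 289 - 19530\right) + 27900} = - \frac{66708}{-19359 + 27900} = - \frac{66708}{8541} = \left(-66708\right) \frac{1}{8541} = - \frac{7412}{949}$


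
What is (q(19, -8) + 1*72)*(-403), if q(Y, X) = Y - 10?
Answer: -32643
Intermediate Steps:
q(Y, X) = -10 + Y
(q(19, -8) + 1*72)*(-403) = ((-10 + 19) + 1*72)*(-403) = (9 + 72)*(-403) = 81*(-403) = -32643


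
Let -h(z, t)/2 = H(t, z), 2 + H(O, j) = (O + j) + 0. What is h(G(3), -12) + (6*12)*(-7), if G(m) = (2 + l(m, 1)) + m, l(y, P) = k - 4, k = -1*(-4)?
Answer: -486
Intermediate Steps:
k = 4
l(y, P) = 0 (l(y, P) = 4 - 4 = 0)
G(m) = 2 + m (G(m) = (2 + 0) + m = 2 + m)
H(O, j) = -2 + O + j (H(O, j) = -2 + ((O + j) + 0) = -2 + (O + j) = -2 + O + j)
h(z, t) = 4 - 2*t - 2*z (h(z, t) = -2*(-2 + t + z) = 4 - 2*t - 2*z)
h(G(3), -12) + (6*12)*(-7) = (4 - 2*(-12) - 2*(2 + 3)) + (6*12)*(-7) = (4 + 24 - 2*5) + 72*(-7) = (4 + 24 - 10) - 504 = 18 - 504 = -486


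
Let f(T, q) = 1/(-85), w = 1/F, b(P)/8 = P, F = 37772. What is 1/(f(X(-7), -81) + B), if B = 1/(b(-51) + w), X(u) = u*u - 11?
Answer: -261986575/3724319 ≈ -70.345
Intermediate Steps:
b(P) = 8*P
w = 1/37772 ≈ 2.6475e-5
X(u) = -11 + u² (X(u) = u² - 11 = -11 + u²)
B = -37772/15410975 (B = 1/(8*(-51) + 1/37772) = 1/(-408 + 1/37772) = 1/(-15410975/37772) = -37772/15410975 ≈ -0.0024510)
f(T, q) = -1/85
1/(f(X(-7), -81) + B) = 1/(-1/85 - 37772/15410975) = 1/(-3724319/261986575) = -261986575/3724319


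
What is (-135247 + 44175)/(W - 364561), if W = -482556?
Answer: 91072/847117 ≈ 0.10751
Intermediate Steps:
(-135247 + 44175)/(W - 364561) = (-135247 + 44175)/(-482556 - 364561) = -91072/(-847117) = -91072*(-1/847117) = 91072/847117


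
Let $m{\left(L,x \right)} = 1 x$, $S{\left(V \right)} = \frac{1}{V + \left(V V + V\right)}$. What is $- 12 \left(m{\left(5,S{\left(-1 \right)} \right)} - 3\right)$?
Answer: $48$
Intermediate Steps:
$S{\left(V \right)} = \frac{1}{V^{2} + 2 V}$ ($S{\left(V \right)} = \frac{1}{V + \left(V^{2} + V\right)} = \frac{1}{V + \left(V + V^{2}\right)} = \frac{1}{V^{2} + 2 V}$)
$m{\left(L,x \right)} = x$
$- 12 \left(m{\left(5,S{\left(-1 \right)} \right)} - 3\right) = - 12 \left(\frac{1}{\left(-1\right) \left(2 - 1\right)} - 3\right) = - 12 \left(- 1^{-1} - 3\right) = - 12 \left(\left(-1\right) 1 - 3\right) = - 12 \left(-1 - 3\right) = \left(-12\right) \left(-4\right) = 48$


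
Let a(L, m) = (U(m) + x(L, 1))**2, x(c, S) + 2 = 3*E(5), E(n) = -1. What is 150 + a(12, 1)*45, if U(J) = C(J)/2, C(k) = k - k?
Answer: 1275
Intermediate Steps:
C(k) = 0
x(c, S) = -5 (x(c, S) = -2 + 3*(-1) = -2 - 3 = -5)
U(J) = 0 (U(J) = 0/2 = 0*(1/2) = 0)
a(L, m) = 25 (a(L, m) = (0 - 5)**2 = (-5)**2 = 25)
150 + a(12, 1)*45 = 150 + 25*45 = 150 + 1125 = 1275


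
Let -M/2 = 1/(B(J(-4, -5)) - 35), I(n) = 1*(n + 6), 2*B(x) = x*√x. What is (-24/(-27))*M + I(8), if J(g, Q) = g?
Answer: 156926/11169 - 64*I/11169 ≈ 14.05 - 0.0057301*I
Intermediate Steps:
B(x) = x^(3/2)/2 (B(x) = (x*√x)/2 = x^(3/2)/2)
I(n) = 6 + n (I(n) = 1*(6 + n) = 6 + n)
M = -2*(-35 + 4*I)/1241 (M = -2/((-4)^(3/2)/2 - 35) = -2/((-8*I)/2 - 35) = -2/(-4*I - 35) = -2*(-35 + 4*I)/1241 ≈ 0.056406 - 0.0064464*I)
(-24/(-27))*M + I(8) = (-24/(-27))*(70/1241 - 8*I/1241) + (6 + 8) = (-24*(-1/27))*(70/1241 - 8*I/1241) + 14 = 8*(70/1241 - 8*I/1241)/9 + 14 = (560/11169 - 64*I/11169) + 14 = 156926/11169 - 64*I/11169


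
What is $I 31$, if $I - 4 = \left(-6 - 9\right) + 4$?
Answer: $-217$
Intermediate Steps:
$I = -7$ ($I = 4 + \left(\left(-6 - 9\right) + 4\right) = 4 + \left(-15 + 4\right) = 4 - 11 = -7$)
$I 31 = \left(-7\right) 31 = -217$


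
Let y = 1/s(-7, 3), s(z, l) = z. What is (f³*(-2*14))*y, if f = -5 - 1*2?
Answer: -1372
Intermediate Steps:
f = -7 (f = -5 - 2 = -7)
y = -⅐ (y = 1/(-7) = -⅐ ≈ -0.14286)
(f³*(-2*14))*y = ((-7)³*(-2*14))*(-⅐) = -343*(-28)*(-⅐) = 9604*(-⅐) = -1372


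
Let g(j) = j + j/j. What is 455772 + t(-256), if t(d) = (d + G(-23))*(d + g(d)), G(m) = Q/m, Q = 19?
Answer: 13501233/23 ≈ 5.8701e+5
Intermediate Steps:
g(j) = 1 + j (g(j) = j + 1 = 1 + j)
G(m) = 19/m
t(d) = (1 + 2*d)*(-19/23 + d) (t(d) = (d + 19/(-23))*(d + (1 + d)) = (d + 19*(-1/23))*(1 + 2*d) = (d - 19/23)*(1 + 2*d) = (-19/23 + d)*(1 + 2*d) = (1 + 2*d)*(-19/23 + d))
455772 + t(-256) = 455772 + (-19/23 + 2*(-256)² - 15/23*(-256)) = 455772 + (-19/23 + 2*65536 + 3840/23) = 455772 + (-19/23 + 131072 + 3840/23) = 455772 + 3018477/23 = 13501233/23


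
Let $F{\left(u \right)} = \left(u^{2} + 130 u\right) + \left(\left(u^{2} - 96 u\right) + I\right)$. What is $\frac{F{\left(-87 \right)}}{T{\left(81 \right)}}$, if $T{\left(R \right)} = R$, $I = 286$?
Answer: $\frac{12466}{81} \approx 153.9$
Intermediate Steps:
$F{\left(u \right)} = 286 + 2 u^{2} + 34 u$ ($F{\left(u \right)} = \left(u^{2} + 130 u\right) + \left(\left(u^{2} - 96 u\right) + 286\right) = \left(u^{2} + 130 u\right) + \left(286 + u^{2} - 96 u\right) = 286 + 2 u^{2} + 34 u$)
$\frac{F{\left(-87 \right)}}{T{\left(81 \right)}} = \frac{286 + 2 \left(-87\right)^{2} + 34 \left(-87\right)}{81} = \left(286 + 2 \cdot 7569 - 2958\right) \frac{1}{81} = \left(286 + 15138 - 2958\right) \frac{1}{81} = 12466 \cdot \frac{1}{81} = \frac{12466}{81}$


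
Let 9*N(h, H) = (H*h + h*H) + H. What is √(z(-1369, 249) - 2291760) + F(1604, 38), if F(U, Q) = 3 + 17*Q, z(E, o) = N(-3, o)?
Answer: 649 + I*√20627085/3 ≈ 649.0 + 1513.9*I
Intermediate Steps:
N(h, H) = H/9 + 2*H*h/9 (N(h, H) = ((H*h + h*H) + H)/9 = ((H*h + H*h) + H)/9 = (2*H*h + H)/9 = (H + 2*H*h)/9 = H/9 + 2*H*h/9)
z(E, o) = -5*o/9 (z(E, o) = o*(1 + 2*(-3))/9 = o*(1 - 6)/9 = (⅑)*o*(-5) = -5*o/9)
√(z(-1369, 249) - 2291760) + F(1604, 38) = √(-5/9*249 - 2291760) + (3 + 17*38) = √(-415/3 - 2291760) + (3 + 646) = √(-6875695/3) + 649 = I*√20627085/3 + 649 = 649 + I*√20627085/3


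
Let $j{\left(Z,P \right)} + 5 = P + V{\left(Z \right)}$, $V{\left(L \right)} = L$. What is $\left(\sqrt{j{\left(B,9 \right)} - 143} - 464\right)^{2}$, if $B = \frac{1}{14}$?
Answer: $\frac{\left(6496 - i \sqrt{27230}\right)^{2}}{196} \approx 2.1516 \cdot 10^{5} - 10938.0 i$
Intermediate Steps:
$B = \frac{1}{14} \approx 0.071429$
$j{\left(Z,P \right)} = -5 + P + Z$ ($j{\left(Z,P \right)} = -5 + \left(P + Z\right) = -5 + P + Z$)
$\left(\sqrt{j{\left(B,9 \right)} - 143} - 464\right)^{2} = \left(\sqrt{\left(-5 + 9 + \frac{1}{14}\right) - 143} - 464\right)^{2} = \left(\sqrt{\frac{57}{14} - 143} - 464\right)^{2} = \left(\sqrt{- \frac{1945}{14}} - 464\right)^{2} = \left(\frac{i \sqrt{27230}}{14} - 464\right)^{2} = \left(-464 + \frac{i \sqrt{27230}}{14}\right)^{2}$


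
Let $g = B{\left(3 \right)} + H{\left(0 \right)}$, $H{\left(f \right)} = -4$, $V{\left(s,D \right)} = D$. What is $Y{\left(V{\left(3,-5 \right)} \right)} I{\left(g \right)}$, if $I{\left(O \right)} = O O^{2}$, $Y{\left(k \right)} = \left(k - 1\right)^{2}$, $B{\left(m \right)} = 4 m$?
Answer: $18432$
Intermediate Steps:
$g = 8$ ($g = 4 \cdot 3 - 4 = 12 - 4 = 8$)
$Y{\left(k \right)} = \left(-1 + k\right)^{2}$
$I{\left(O \right)} = O^{3}$
$Y{\left(V{\left(3,-5 \right)} \right)} I{\left(g \right)} = \left(-1 - 5\right)^{2} \cdot 8^{3} = \left(-6\right)^{2} \cdot 512 = 36 \cdot 512 = 18432$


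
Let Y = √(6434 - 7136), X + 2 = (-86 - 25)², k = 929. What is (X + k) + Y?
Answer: 13248 + 3*I*√78 ≈ 13248.0 + 26.495*I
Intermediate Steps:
X = 12319 (X = -2 + (-86 - 25)² = -2 + (-111)² = -2 + 12321 = 12319)
Y = 3*I*√78 (Y = √(-702) = 3*I*√78 ≈ 26.495*I)
(X + k) + Y = (12319 + 929) + 3*I*√78 = 13248 + 3*I*√78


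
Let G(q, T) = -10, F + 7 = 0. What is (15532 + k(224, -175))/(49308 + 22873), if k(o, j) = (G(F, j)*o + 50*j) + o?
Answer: 4766/72181 ≈ 0.066028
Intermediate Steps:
F = -7 (F = -7 + 0 = -7)
k(o, j) = -9*o + 50*j (k(o, j) = (-10*o + 50*j) + o = -9*o + 50*j)
(15532 + k(224, -175))/(49308 + 22873) = (15532 + (-9*224 + 50*(-175)))/(49308 + 22873) = (15532 + (-2016 - 8750))/72181 = (15532 - 10766)*(1/72181) = 4766*(1/72181) = 4766/72181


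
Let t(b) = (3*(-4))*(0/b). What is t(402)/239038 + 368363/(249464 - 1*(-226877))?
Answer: 368363/476341 ≈ 0.77332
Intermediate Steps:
t(b) = 0 (t(b) = -12*0 = 0)
t(402)/239038 + 368363/(249464 - 1*(-226877)) = 0/239038 + 368363/(249464 - 1*(-226877)) = 0*(1/239038) + 368363/(249464 + 226877) = 0 + 368363/476341 = 368363/476341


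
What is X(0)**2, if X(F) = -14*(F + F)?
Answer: 0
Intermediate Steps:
X(F) = -28*F
X(0)**2 = (-28*0)**2 = 0**2 = 0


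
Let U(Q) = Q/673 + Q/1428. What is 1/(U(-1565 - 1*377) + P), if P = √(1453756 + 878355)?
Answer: 980298997062/538483515437568683 + 230901392484*√2332111/538483515437568683 ≈ 0.00065665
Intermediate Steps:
U(Q) = 2101*Q/961044 (U(Q) = Q*(1/673) + Q*(1/1428) = Q/673 + Q/1428 = 2101*Q/961044)
P = √2332111 ≈ 1527.1
1/(U(-1565 - 1*377) + P) = 1/(2101*(-1565 - 1*377)/961044 + √2332111) = 1/(2101*(-1565 - 377)/961044 + √2332111) = 1/((2101/961044)*(-1942) + √2332111) = 1/(-2040071/480522 + √2332111)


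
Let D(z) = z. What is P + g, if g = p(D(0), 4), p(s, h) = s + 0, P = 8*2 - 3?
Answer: 13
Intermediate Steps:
P = 13 (P = 16 - 3 = 13)
p(s, h) = s
g = 0
P + g = 13 + 0 = 13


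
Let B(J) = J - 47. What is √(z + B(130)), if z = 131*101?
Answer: √13314 ≈ 115.39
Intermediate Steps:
z = 13231
B(J) = -47 + J
√(z + B(130)) = √(13231 + (-47 + 130)) = √(13231 + 83) = √13314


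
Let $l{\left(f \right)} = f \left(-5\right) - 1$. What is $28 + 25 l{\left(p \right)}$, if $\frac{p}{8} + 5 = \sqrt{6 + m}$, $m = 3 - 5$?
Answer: $3003$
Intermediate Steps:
$m = -2$ ($m = 3 - 5 = -2$)
$p = -24$ ($p = -40 + 8 \sqrt{6 - 2} = -40 + 8 \sqrt{4} = -40 + 8 \cdot 2 = -40 + 16 = -24$)
$l{\left(f \right)} = -1 - 5 f$ ($l{\left(f \right)} = - 5 f - 1 = -1 - 5 f$)
$28 + 25 l{\left(p \right)} = 28 + 25 \left(-1 - -120\right) = 28 + 25 \left(-1 + 120\right) = 28 + 25 \cdot 119 = 28 + 2975 = 3003$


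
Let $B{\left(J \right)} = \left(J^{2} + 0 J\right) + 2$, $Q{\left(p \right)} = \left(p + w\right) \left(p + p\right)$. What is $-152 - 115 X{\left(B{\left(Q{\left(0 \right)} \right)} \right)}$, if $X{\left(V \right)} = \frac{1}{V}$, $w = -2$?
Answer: $- \frac{419}{2} \approx -209.5$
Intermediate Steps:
$Q{\left(p \right)} = 2 p \left(-2 + p\right)$ ($Q{\left(p \right)} = \left(p - 2\right) \left(p + p\right) = \left(-2 + p\right) 2 p = 2 p \left(-2 + p\right)$)
$B{\left(J \right)} = 2 + J^{2}$ ($B{\left(J \right)} = \left(J^{2} + 0\right) + 2 = J^{2} + 2 = 2 + J^{2}$)
$-152 - 115 X{\left(B{\left(Q{\left(0 \right)} \right)} \right)} = -152 - \frac{115}{2 + \left(2 \cdot 0 \left(-2 + 0\right)\right)^{2}} = -152 - \frac{115}{2 + \left(2 \cdot 0 \left(-2\right)\right)^{2}} = -152 - \frac{115}{2 + 0^{2}} = -152 - \frac{115}{2 + 0} = -152 - \frac{115}{2} = - \frac{419}{2}$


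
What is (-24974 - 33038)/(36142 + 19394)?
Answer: -14503/13884 ≈ -1.0446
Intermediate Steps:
(-24974 - 33038)/(36142 + 19394) = -58012/55536 = -58012*1/55536 = -14503/13884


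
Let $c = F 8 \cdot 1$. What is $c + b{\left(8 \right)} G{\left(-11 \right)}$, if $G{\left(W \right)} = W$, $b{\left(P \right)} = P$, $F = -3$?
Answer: $-112$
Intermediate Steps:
$c = -24$ ($c = \left(-3\right) 8 \cdot 1 = \left(-24\right) 1 = -24$)
$c + b{\left(8 \right)} G{\left(-11 \right)} = -24 + 8 \left(-11\right) = -24 - 88 = -112$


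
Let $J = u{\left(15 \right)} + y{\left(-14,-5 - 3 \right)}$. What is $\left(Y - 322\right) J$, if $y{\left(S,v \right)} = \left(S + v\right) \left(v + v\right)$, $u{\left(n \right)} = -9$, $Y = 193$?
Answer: $-44247$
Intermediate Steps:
$y{\left(S,v \right)} = 2 v \left(S + v\right)$ ($y{\left(S,v \right)} = \left(S + v\right) 2 v = 2 v \left(S + v\right)$)
$J = 343$ ($J = -9 + 2 \left(-5 - 3\right) \left(-14 - 8\right) = -9 + 2 \left(-8\right) \left(-14 - 8\right) = -9 + 2 \left(-8\right) \left(-22\right) = -9 + 352 = 343$)
$\left(Y - 322\right) J = \left(193 - 322\right) 343 = \left(-129\right) 343 = -44247$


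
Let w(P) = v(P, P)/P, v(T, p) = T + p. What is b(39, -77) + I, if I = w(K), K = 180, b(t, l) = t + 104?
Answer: 145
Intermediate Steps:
b(t, l) = 104 + t
w(P) = 2 (w(P) = (P + P)/P = (2*P)/P = 2)
I = 2
b(39, -77) + I = (104 + 39) + 2 = 143 + 2 = 145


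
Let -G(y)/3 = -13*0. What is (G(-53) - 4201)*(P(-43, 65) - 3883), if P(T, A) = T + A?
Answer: 16220061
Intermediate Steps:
G(y) = 0 (G(y) = -(-39)*0 = -3*0 = 0)
P(T, A) = A + T
(G(-53) - 4201)*(P(-43, 65) - 3883) = (0 - 4201)*((65 - 43) - 3883) = -4201*(22 - 3883) = -4201*(-3861) = 16220061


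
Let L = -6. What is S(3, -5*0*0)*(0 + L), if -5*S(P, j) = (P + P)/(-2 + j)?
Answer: -18/5 ≈ -3.6000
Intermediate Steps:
S(P, j) = -2*P/(5*(-2 + j)) (S(P, j) = -(P + P)/(5*(-2 + j)) = -2*P/(5*(-2 + j)))
S(3, -5*0*0)*(0 + L) = (-2*3/(-10 + 5*(-5*0*0)))*(0 - 6) = -2*3/(-10 + 5*(0*0))*(-6) = -2*3/(-10 + 5*0)*(-6) = -2*3/(-10 + 0)*(-6) = -2*3/(-10)*(-6) = -2*3*(-1/10)*(-6) = (3/5)*(-6) = -18/5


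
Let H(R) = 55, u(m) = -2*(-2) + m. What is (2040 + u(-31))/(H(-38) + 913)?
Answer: 183/88 ≈ 2.0795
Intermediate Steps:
u(m) = 4 + m
(2040 + u(-31))/(H(-38) + 913) = (2040 + (4 - 31))/(55 + 913) = (2040 - 27)/968 = 2013*(1/968) = 183/88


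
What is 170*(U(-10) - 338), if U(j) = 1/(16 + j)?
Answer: -172295/3 ≈ -57432.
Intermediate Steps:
170*(U(-10) - 338) = 170*(1/(16 - 10) - 338) = 170*(1/6 - 338) = 170*(-2027/6) = -172295/3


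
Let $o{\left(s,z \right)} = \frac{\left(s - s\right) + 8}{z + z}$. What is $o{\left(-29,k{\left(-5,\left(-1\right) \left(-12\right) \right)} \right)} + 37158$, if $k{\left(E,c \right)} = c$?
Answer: $\frac{111475}{3} \approx 37158.0$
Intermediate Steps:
$o{\left(s,z \right)} = \frac{4}{z}$ ($o{\left(s,z \right)} = \frac{0 + 8}{2 z} = 8 \frac{1}{2 z} = \frac{4}{z}$)
$o{\left(-29,k{\left(-5,\left(-1\right) \left(-12\right) \right)} \right)} + 37158 = \frac{4}{\left(-1\right) \left(-12\right)} + 37158 = \frac{4}{12} + 37158 = 4 \cdot \frac{1}{12} + 37158 = \frac{1}{3} + 37158 = \frac{111475}{3}$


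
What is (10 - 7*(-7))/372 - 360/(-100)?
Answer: 6991/1860 ≈ 3.7586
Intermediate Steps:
(10 - 7*(-7))/372 - 360/(-100) = (10 + 49)*(1/372) - 360*(-1/100) = 59*(1/372) + 18/5 = 59/372 + 18/5 = 6991/1860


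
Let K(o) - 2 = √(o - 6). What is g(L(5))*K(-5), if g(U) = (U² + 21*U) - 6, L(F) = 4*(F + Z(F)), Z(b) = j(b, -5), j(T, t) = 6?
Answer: 5708 + 2854*I*√11 ≈ 5708.0 + 9465.6*I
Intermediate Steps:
Z(b) = 6
L(F) = 24 + 4*F (L(F) = 4*(F + 6) = 4*(6 + F) = 24 + 4*F)
g(U) = -6 + U² + 21*U
K(o) = 2 + √(-6 + o) (K(o) = 2 + √(o - 6) = 2 + √(-6 + o))
g(L(5))*K(-5) = (-6 + (24 + 4*5)² + 21*(24 + 4*5))*(2 + √(-6 - 5)) = (-6 + (24 + 20)² + 21*(24 + 20))*(2 + √(-11)) = (-6 + 44² + 21*44)*(2 + I*√11) = (-6 + 1936 + 924)*(2 + I*√11) = 2854*(2 + I*√11) = 5708 + 2854*I*√11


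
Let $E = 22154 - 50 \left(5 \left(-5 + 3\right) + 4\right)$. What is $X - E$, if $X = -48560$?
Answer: $-71014$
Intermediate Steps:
$E = 22454$ ($E = 22154 - 50 \left(5 \left(-2\right) + 4\right) = 22154 - 50 \left(-10 + 4\right) = 22154 - 50 \left(-6\right) = 22154 - -300 = 22154 + 300 = 22454$)
$X - E = -48560 - 22454 = -71014$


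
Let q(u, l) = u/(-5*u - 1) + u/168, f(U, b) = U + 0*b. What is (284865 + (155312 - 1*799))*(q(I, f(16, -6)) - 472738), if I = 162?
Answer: -2358343212228527/11354 ≈ -2.0771e+11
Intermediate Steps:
f(U, b) = U (f(U, b) = U + 0 = U)
q(u, l) = u/168 + u/(-1 - 5*u) (q(u, l) = u/(-1 - 5*u) + u*(1/168) = u/(-1 - 5*u) + u/168 = u/168 + u/(-1 - 5*u))
(284865 + (155312 - 1*799))*(q(I, f(16, -6)) - 472738) = (284865 + (155312 - 1*799))*((1/168)*162*(-167 + 5*162)/(1 + 5*162) - 472738) = (284865 + (155312 - 799))*((1/168)*162*(-167 + 810)/(1 + 810) - 472738) = (284865 + 154513)*((1/168)*162*643/811 - 472738) = 439378*((1/168)*162*(1/811)*643 - 472738) = 439378*(17361/22708 - 472738) = 439378*(-10734917143/22708) = -2358343212228527/11354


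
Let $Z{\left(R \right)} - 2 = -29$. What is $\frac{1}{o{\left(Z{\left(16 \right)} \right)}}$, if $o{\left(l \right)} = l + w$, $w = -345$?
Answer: $- \frac{1}{372} \approx -0.0026882$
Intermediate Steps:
$Z{\left(R \right)} = -27$ ($Z{\left(R \right)} = 2 - 29 = -27$)
$o{\left(l \right)} = -345 + l$ ($o{\left(l \right)} = l - 345 = -345 + l$)
$\frac{1}{o{\left(Z{\left(16 \right)} \right)}} = \frac{1}{-345 - 27} = \frac{1}{-372} = - \frac{1}{372}$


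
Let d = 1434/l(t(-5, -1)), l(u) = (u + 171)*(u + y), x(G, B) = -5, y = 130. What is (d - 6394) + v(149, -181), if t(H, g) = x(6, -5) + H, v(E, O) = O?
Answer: -21171261/3220 ≈ -6574.9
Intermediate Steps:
t(H, g) = -5 + H
l(u) = (130 + u)*(171 + u) (l(u) = (u + 171)*(u + 130) = (171 + u)*(130 + u) = (130 + u)*(171 + u))
d = 239/3220 (d = 1434/(22230 + (-5 - 5)² + 301*(-5 - 5)) = 1434/(22230 + (-10)² + 301*(-10)) = 1434/(22230 + 100 - 3010) = 1434/19320 = 1434*(1/19320) = 239/3220 ≈ 0.074224)
(d - 6394) + v(149, -181) = (239/3220 - 6394) - 181 = -20588441/3220 - 181 = -21171261/3220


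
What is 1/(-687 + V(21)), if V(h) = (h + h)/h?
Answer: -1/685 ≈ -0.0014599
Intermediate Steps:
V(h) = 2 (V(h) = (2*h)/h = 2)
1/(-687 + V(21)) = 1/(-687 + 2) = 1/(-685) = -1/685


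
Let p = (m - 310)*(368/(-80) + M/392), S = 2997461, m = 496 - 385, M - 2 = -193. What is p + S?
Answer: 5877007789/1960 ≈ 2.9985e+6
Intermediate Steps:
M = -191 (M = 2 - 193 = -191)
m = 111
p = 1984229/1960 (p = (111 - 310)*(368/(-80) - 191/392) = -199*(368*(-1/80) - 191*1/392) = -199*(-23/5 - 191/392) = -199*(-9971/1960) = 1984229/1960 ≈ 1012.4)
p + S = 1984229/1960 + 2997461 = 5877007789/1960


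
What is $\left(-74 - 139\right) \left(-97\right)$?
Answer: $20661$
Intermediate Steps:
$\left(-74 - 139\right) \left(-97\right) = \left(-213\right) \left(-97\right) = 20661$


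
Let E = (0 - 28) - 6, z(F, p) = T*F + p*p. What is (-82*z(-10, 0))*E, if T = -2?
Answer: 55760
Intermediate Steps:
z(F, p) = p² - 2*F (z(F, p) = -2*F + p*p = -2*F + p² = p² - 2*F)
E = -34 (E = -28 - 6 = -34)
(-82*z(-10, 0))*E = -82*(0² - 2*(-10))*(-34) = -82*(0 + 20)*(-34) = -82*20*(-34) = -1640*(-34) = 55760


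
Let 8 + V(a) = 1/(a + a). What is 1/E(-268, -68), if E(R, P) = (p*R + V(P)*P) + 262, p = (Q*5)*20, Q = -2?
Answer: 2/108813 ≈ 1.8380e-5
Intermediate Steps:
V(a) = -8 + 1/(2*a) (V(a) = -8 + 1/(a + a) = -8 + 1/(2*a))
p = -200 (p = -2*5*20 = -10*20 = -200)
E(R, P) = 262 - 200*R + P*(-8 + 1/(2*P)) (E(R, P) = (-200*R + (-8 + 1/(2*P))*P) + 262 = (-200*R + P*(-8 + 1/(2*P))) + 262 = 262 - 200*R + P*(-8 + 1/(2*P)))
1/E(-268, -68) = 1/(525/2 - 200*(-268) - 8*(-68)) = 1/(525/2 + 53600 + 544) = 1/(108813/2) = 2/108813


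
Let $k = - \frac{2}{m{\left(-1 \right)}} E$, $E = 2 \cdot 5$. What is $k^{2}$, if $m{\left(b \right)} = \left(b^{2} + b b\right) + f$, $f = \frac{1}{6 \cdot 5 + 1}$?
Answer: $\frac{384400}{3969} \approx 96.851$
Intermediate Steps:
$f = \frac{1}{31}$ ($f = \frac{1}{30 + 1} = \frac{1}{31} \approx 0.032258$)
$m{\left(b \right)} = \frac{1}{31} + 2 b^{2}$ ($m{\left(b \right)} = \left(b^{2} + b b\right) + \frac{1}{31} = \left(b^{2} + b^{2}\right) + \frac{1}{31} = 2 b^{2} + \frac{1}{31} = \frac{1}{31} + 2 b^{2}$)
$E = 10$
$k = - \frac{620}{63}$ ($k = - \frac{2}{\frac{1}{31} + 2 \left(-1\right)^{2}} \cdot 10 = - \frac{2}{\frac{1}{31} + 2 \cdot 1} \cdot 10 = - \frac{2}{\frac{1}{31} + 2} \cdot 10 = - \frac{2}{\frac{63}{31}} \cdot 10 = \left(-2\right) \frac{31}{63} \cdot 10 = \left(- \frac{62}{63}\right) 10 = - \frac{620}{63} \approx -9.8413$)
$k^{2} = \left(- \frac{620}{63}\right)^{2} = \frac{384400}{3969}$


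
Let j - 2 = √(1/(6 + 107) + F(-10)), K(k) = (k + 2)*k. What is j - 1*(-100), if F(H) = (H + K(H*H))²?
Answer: 102 + √1325883161013/113 ≈ 10292.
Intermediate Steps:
K(k) = k*(2 + k) (K(k) = (2 + k)*k = k*(2 + k))
F(H) = (H + H²*(2 + H²))² (F(H) = (H + (H*H)*(2 + H*H))² = (H + H²*(2 + H²))²)
j = 2 + √1325883161013/113 (j = 2 + √(1/(6 + 107) + (-10)²*(1 - 10*(2 + (-10)²))²) = 2 + √(1/113 + 100*(1 - 10*(2 + 100))²) = 2 + √(1/113 + 100*(1 - 10*102)²) = 2 + √(1/113 + 100*(1 - 1020)²) = 2 + √(1/113 + 100*(-1019)²) = 2 + √(1/113 + 100*1038361) = 2 + √(1/113 + 103836100) = 2 + √(11733479301/113) = 2 + √1325883161013/113 ≈ 10192.)
j - 1*(-100) = (2 + √1325883161013/113) - 1*(-100) = (2 + √1325883161013/113) + 100 = 102 + √1325883161013/113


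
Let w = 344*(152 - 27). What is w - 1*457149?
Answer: -414149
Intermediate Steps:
w = 43000 (w = 344*125 = 43000)
w - 1*457149 = 43000 - 1*457149 = 43000 - 457149 = -414149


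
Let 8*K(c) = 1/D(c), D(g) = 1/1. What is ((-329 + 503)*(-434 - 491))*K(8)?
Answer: -80475/4 ≈ -20119.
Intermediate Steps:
D(g) = 1
K(c) = ⅛ (K(c) = (⅛)/1 = (⅛)*1 = ⅛)
((-329 + 503)*(-434 - 491))*K(8) = ((-329 + 503)*(-434 - 491))*(⅛) = (174*(-925))*(⅛) = -160950*⅛ = -80475/4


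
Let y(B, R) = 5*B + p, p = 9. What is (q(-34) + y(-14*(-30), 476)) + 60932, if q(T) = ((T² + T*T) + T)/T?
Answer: 62974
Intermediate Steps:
q(T) = (T + 2*T²)/T (q(T) = ((T² + T²) + T)/T = (2*T² + T)/T = (T + 2*T²)/T)
y(B, R) = 9 + 5*B (y(B, R) = 5*B + 9 = 9 + 5*B)
(q(-34) + y(-14*(-30), 476)) + 60932 = ((1 + 2*(-34)) + (9 + 5*(-14*(-30)))) + 60932 = ((1 - 68) + (9 + 5*420)) + 60932 = (-67 + (9 + 2100)) + 60932 = (-67 + 2109) + 60932 = 2042 + 60932 = 62974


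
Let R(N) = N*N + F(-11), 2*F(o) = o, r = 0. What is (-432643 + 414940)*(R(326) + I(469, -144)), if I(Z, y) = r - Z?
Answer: -3746007909/2 ≈ -1.8730e+9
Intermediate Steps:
F(o) = o/2
I(Z, y) = -Z (I(Z, y) = 0 - Z = -Z)
R(N) = -11/2 + N² (R(N) = N*N + (½)*(-11) = N² - 11/2 = -11/2 + N²)
(-432643 + 414940)*(R(326) + I(469, -144)) = (-432643 + 414940)*((-11/2 + 326²) - 1*469) = -17703*((-11/2 + 106276) - 469) = -17703*(212541/2 - 469) = -17703*211603/2 = -3746007909/2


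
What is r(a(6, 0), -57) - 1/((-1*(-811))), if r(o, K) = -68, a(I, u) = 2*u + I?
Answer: -55149/811 ≈ -68.001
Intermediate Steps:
a(I, u) = I + 2*u
r(a(6, 0), -57) - 1/((-1*(-811))) = -68 - 1/((-1*(-811))) = -68 - 1/811 = -55149/811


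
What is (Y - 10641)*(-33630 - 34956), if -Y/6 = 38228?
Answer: 16461257274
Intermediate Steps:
Y = -229368 (Y = -6*38228 = -229368)
(Y - 10641)*(-33630 - 34956) = (-229368 - 10641)*(-33630 - 34956) = -240009*(-68586) = 16461257274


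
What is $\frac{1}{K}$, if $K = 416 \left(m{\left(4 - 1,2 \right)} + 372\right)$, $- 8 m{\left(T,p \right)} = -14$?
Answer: $\frac{1}{155480} \approx 6.4317 \cdot 10^{-6}$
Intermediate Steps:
$m{\left(T,p \right)} = \frac{7}{4}$ ($m{\left(T,p \right)} = \left(- \frac{1}{8}\right) \left(-14\right) = \frac{7}{4}$)
$K = 155480$ ($K = 416 \left(\frac{7}{4} + 372\right) = 416 \cdot \frac{1495}{4} = 155480$)
$\frac{1}{K} = \frac{1}{155480}$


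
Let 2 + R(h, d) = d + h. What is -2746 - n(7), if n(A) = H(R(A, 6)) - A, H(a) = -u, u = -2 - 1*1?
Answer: -2742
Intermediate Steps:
R(h, d) = -2 + d + h (R(h, d) = -2 + (d + h) = -2 + d + h)
u = -3 (u = -2 - 1 = -3)
H(a) = 3 (H(a) = -1*(-3) = 3)
n(A) = 3 - A
-2746 - n(7) = -2746 - (3 - 1*7) = -2746 - (3 - 7) = -2746 - 1*(-4) = -2746 + 4 = -2742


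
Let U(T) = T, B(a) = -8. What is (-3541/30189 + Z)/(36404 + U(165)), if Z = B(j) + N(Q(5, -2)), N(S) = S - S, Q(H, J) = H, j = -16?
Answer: -245053/1103981541 ≈ -0.00022197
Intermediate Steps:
N(S) = 0
Z = -8 (Z = -8 + 0 = -8)
(-3541/30189 + Z)/(36404 + U(165)) = (-3541/30189 - 8)/(36404 + 165) = (-3541*1/30189 - 8)/36569 = (-3541/30189 - 8)*(1/36569) = -245053/30189*1/36569 = -245053/1103981541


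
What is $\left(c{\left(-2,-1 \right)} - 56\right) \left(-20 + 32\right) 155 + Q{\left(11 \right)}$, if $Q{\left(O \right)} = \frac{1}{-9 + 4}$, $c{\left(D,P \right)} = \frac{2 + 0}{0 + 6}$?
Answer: $- \frac{517701}{5} \approx -1.0354 \cdot 10^{5}$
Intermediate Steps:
$c{\left(D,P \right)} = \frac{1}{3}$ ($c{\left(D,P \right)} = \frac{2}{6} = 2 \cdot \frac{1}{6} = \frac{1}{3}$)
$Q{\left(O \right)} = - \frac{1}{5}$ ($Q{\left(O \right)} = \frac{1}{-5} = - \frac{1}{5}$)
$\left(c{\left(-2,-1 \right)} - 56\right) \left(-20 + 32\right) 155 + Q{\left(11 \right)} = \left(\frac{1}{3} - 56\right) \left(-20 + 32\right) 155 - \frac{1}{5} = \left(- \frac{167}{3}\right) 12 \cdot 155 - \frac{1}{5} = \left(-668\right) 155 - \frac{1}{5} = -103540 - \frac{1}{5} = - \frac{517701}{5}$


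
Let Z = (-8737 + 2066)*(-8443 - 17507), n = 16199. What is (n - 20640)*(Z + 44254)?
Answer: -768988922464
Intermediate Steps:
Z = 173112450 (Z = -6671*(-25950) = 173112450)
(n - 20640)*(Z + 44254) = (16199 - 20640)*(173112450 + 44254) = -4441*173156704 = -768988922464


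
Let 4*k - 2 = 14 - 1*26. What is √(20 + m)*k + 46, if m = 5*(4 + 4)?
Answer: 46 - 5*√15 ≈ 26.635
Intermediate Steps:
k = -5/2 (k = ½ + (14 - 1*26)/4 = ½ + (14 - 26)/4 = ½ + (¼)*(-12) = ½ - 3 = -5/2 ≈ -2.5000)
m = 40 (m = 5*8 = 40)
√(20 + m)*k + 46 = √(20 + 40)*(-5/2) + 46 = √60*(-5/2) + 46 = (2*√15)*(-5/2) + 46 = -5*√15 + 46 = 46 - 5*√15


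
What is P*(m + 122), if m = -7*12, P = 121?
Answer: 4598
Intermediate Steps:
m = -84
P*(m + 122) = 121*(-84 + 122) = 121*38 = 4598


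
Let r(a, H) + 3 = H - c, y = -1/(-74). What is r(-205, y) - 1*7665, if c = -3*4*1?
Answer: -566543/74 ≈ -7656.0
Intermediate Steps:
c = -12 (c = -12*1 = -12)
y = 1/74 (y = -1*(-1/74) = 1/74 ≈ 0.013514)
r(a, H) = 9 + H (r(a, H) = -3 + (H - 1*(-12)) = -3 + (H + 12) = -3 + (12 + H) = 9 + H)
r(-205, y) - 1*7665 = (9 + 1/74) - 1*7665 = 667/74 - 7665 = -566543/74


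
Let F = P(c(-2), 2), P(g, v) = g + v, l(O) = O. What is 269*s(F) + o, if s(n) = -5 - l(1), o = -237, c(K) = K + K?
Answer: -1851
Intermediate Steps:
c(K) = 2*K
F = -2 (F = 2*(-2) + 2 = -4 + 2 = -2)
s(n) = -6 (s(n) = -5 - 1*1 = -5 - 1 = -6)
269*s(F) + o = 269*(-6) - 237 = -1614 - 237 = -1851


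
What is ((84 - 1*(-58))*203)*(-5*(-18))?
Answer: 2594340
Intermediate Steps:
((84 - 1*(-58))*203)*(-5*(-18)) = ((84 + 58)*203)*90 = (142*203)*90 = 28826*90 = 2594340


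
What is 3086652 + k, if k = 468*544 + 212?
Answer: 3341456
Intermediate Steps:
k = 254804 (k = 254592 + 212 = 254804)
3086652 + k = 3086652 + 254804 = 3341456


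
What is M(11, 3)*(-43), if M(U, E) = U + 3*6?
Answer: -1247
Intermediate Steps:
M(U, E) = 18 + U (M(U, E) = U + 18 = 18 + U)
M(11, 3)*(-43) = (18 + 11)*(-43) = 29*(-43) = -1247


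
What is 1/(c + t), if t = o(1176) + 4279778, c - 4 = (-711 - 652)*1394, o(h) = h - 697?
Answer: 1/2380239 ≈ 4.2013e-7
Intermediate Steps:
o(h) = -697 + h
c = -1900018 (c = 4 + (-711 - 652)*1394 = 4 - 1363*1394 = 4 - 1900022 = -1900018)
t = 4280257 (t = (-697 + 1176) + 4279778 = 479 + 4279778 = 4280257)
1/(c + t) = 1/(-1900018 + 4280257) = 1/2380239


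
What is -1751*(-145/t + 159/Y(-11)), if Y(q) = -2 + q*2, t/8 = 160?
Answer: 3020475/256 ≈ 11799.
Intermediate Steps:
t = 1280 (t = 8*160 = 1280)
Y(q) = -2 + 2*q
-1751*(-145/t + 159/Y(-11)) = -1751*(-145/1280 + 159/(-2 + 2*(-11))) = -1751*(-145*1/1280 + 159/(-2 - 22)) = -1751*(-29/256 + 159/(-24)) = -1751*(-29/256 + 159*(-1/24)) = -1751*(-29/256 - 53/8) = -1751*(-1725/256) = 3020475/256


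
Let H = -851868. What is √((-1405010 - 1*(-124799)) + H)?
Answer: I*√2132079 ≈ 1460.2*I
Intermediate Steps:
√((-1405010 - 1*(-124799)) + H) = √((-1405010 - 1*(-124799)) - 851868) = √((-1405010 + 124799) - 851868) = √(-1280211 - 851868) = √(-2132079) = I*√2132079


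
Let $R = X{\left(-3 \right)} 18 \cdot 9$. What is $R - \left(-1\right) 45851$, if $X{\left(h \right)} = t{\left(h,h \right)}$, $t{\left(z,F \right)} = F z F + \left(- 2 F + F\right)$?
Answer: $41963$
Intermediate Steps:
$t{\left(z,F \right)} = - F + z F^{2}$ ($t{\left(z,F \right)} = z F^{2} - F = - F + z F^{2}$)
$X{\left(h \right)} = h \left(-1 + h^{2}\right)$ ($X{\left(h \right)} = h \left(-1 + h h\right) = h \left(-1 + h^{2}\right)$)
$R = -3888$ ($R = \left(\left(-3\right)^{3} - -3\right) 18 \cdot 9 = \left(-27 + 3\right) 18 \cdot 9 = \left(-24\right) 18 \cdot 9 = \left(-432\right) 9 = -3888$)
$R - \left(-1\right) 45851 = -3888 - \left(-1\right) 45851 = -3888 - -45851 = -3888 + 45851 = 41963$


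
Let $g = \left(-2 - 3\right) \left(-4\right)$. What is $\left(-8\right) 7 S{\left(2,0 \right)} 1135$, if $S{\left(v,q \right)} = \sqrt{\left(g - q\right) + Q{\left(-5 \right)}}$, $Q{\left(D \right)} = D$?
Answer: $- 63560 \sqrt{15} \approx -2.4617 \cdot 10^{5}$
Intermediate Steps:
$g = 20$ ($g = \left(-5\right) \left(-4\right) = 20$)
$S{\left(v,q \right)} = \sqrt{15 - q}$ ($S{\left(v,q \right)} = \sqrt{\left(20 - q\right) - 5} = \sqrt{15 - q}$)
$\left(-8\right) 7 S{\left(2,0 \right)} 1135 = \left(-8\right) 7 \sqrt{15 - 0} \cdot 1135 = - 56 \sqrt{15 + 0} \cdot 1135 = - 56 \sqrt{15} \cdot 1135 = - 63560 \sqrt{15}$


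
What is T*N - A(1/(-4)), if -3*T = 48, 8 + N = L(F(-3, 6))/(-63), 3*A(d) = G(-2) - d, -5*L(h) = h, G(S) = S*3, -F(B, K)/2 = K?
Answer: 54821/420 ≈ 130.53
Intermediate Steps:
F(B, K) = -2*K
G(S) = 3*S
L(h) = -h/5
A(d) = -2 - d/3 (A(d) = (3*(-2) - d)/3 = (-6 - d)/3 = -2 - d/3)
N = -844/105 (N = -8 - (-2)*6/5/(-63) = -8 - 1/5*(-12)*(-1/63) = -8 + (12/5)*(-1/63) = -8 - 4/105 = -844/105 ≈ -8.0381)
T = -16 (T = -1/3*48 = -16)
T*N - A(1/(-4)) = -16*(-844/105) - (-2 - 1/3/(-4)) = 13504/105 - (-2 - 1/3*(-1/4)) = 13504/105 - (-2 + 1/12) = 13504/105 - 1*(-23/12) = 13504/105 + 23/12 = 54821/420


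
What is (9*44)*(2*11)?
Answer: 8712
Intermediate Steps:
(9*44)*(2*11) = 396*22 = 8712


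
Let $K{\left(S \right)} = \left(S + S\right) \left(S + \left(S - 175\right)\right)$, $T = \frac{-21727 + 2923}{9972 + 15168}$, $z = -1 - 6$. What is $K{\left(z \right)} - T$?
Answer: $\frac{5544937}{2095} \approx 2646.7$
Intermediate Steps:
$z = -7$ ($z = -1 - 6 = -7$)
$T = - \frac{1567}{2095}$ ($T = - \frac{18804}{25140} = \left(-18804\right) \frac{1}{25140} = - \frac{1567}{2095} \approx -0.74797$)
$K{\left(S \right)} = 2 S \left(-175 + 2 S\right)$ ($K{\left(S \right)} = 2 S \left(S + \left(-175 + S\right)\right) = 2 S \left(-175 + 2 S\right)$)
$K{\left(z \right)} - T = 2 \left(-7\right) \left(-175 + 2 \left(-7\right)\right) - - \frac{1567}{2095} = 2 \left(-7\right) \left(-175 - 14\right) + \frac{1567}{2095} = 2 \left(-7\right) \left(-189\right) + \frac{1567}{2095} = 2646 + \frac{1567}{2095} = \frac{5544937}{2095}$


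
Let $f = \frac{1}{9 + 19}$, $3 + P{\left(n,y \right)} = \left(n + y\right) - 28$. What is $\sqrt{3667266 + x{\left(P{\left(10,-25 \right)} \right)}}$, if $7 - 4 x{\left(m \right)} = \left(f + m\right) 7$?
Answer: $\frac{\sqrt{58677571}}{4} \approx 1915.0$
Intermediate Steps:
$P{\left(n,y \right)} = -31 + n + y$ ($P{\left(n,y \right)} = -3 - \left(28 - n - y\right) = -3 + \left(-28 + n + y\right) = -31 + n + y$)
$f = \frac{1}{28} \approx 0.035714$
$x{\left(m \right)} = \frac{27}{16} - \frac{7 m}{4}$ ($x{\left(m \right)} = \frac{7}{4} - \frac{\left(\frac{1}{28} + m\right) 7}{4} = \frac{7}{4} - \frac{\frac{1}{4} + 7 m}{4} = \frac{7}{4} - \left(\frac{1}{16} + \frac{7 m}{4}\right) = \frac{27}{16} - \frac{7 m}{4}$)
$\sqrt{3667266 + x{\left(P{\left(10,-25 \right)} \right)}} = \sqrt{3667266 - \left(- \frac{27}{16} + \frac{7 \left(-31 + 10 - 25\right)}{4}\right)} = \sqrt{3667266 + \left(\frac{27}{16} - - \frac{161}{2}\right)} = \sqrt{3667266 + \left(\frac{27}{16} + \frac{161}{2}\right)} = \sqrt{3667266 + \frac{1315}{16}} = \sqrt{\frac{58677571}{16}} = \frac{\sqrt{58677571}}{4}$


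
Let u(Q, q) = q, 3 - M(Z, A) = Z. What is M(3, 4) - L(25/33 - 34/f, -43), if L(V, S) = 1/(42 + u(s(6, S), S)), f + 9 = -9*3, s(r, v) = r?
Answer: 1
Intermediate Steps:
M(Z, A) = 3 - Z
f = -36 (f = -9 - 9*3 = -9 - 27 = -36)
L(V, S) = 1/(42 + S)
M(3, 4) - L(25/33 - 34/f, -43) = (3 - 1*3) - 1/(42 - 43) = (3 - 3) - 1/(-1) = 0 - 1*(-1) = 0 + 1 = 1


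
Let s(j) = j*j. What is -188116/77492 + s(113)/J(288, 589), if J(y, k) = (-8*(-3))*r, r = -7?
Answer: -255274709/3254664 ≈ -78.433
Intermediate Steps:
J(y, k) = -168 (J(y, k) = -8*(-3)*(-7) = 24*(-7) = -168)
s(j) = j²
-188116/77492 + s(113)/J(288, 589) = -188116/77492 + 113²/(-168) = -188116*1/77492 + 12769*(-1/168) = -47029/19373 - 12769/168 = -255274709/3254664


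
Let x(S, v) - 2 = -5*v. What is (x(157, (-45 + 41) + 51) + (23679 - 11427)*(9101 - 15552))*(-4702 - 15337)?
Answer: 1583840177515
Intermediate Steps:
x(S, v) = 2 - 5*v
(x(157, (-45 + 41) + 51) + (23679 - 11427)*(9101 - 15552))*(-4702 - 15337) = ((2 - 5*((-45 + 41) + 51)) + (23679 - 11427)*(9101 - 15552))*(-4702 - 15337) = ((2 - 5*(-4 + 51)) + 12252*(-6451))*(-20039) = ((2 - 5*47) - 79037652)*(-20039) = ((2 - 235) - 79037652)*(-20039) = (-233 - 79037652)*(-20039) = -79037885*(-20039) = 1583840177515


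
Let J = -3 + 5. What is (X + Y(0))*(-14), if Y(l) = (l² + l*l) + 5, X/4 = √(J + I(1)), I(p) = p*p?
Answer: -70 - 56*√3 ≈ -166.99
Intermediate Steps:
I(p) = p²
J = 2
X = 4*√3 (X = 4*√(2 + 1²) = 4*√(2 + 1) = 4*√3 ≈ 6.9282)
Y(l) = 5 + 2*l² (Y(l) = (l² + l²) + 5 = 2*l² + 5 = 5 + 2*l²)
(X + Y(0))*(-14) = (4*√3 + (5 + 2*0²))*(-14) = (4*√3 + (5 + 2*0))*(-14) = (4*√3 + (5 + 0))*(-14) = (4*√3 + 5)*(-14) = (5 + 4*√3)*(-14) = -70 - 56*√3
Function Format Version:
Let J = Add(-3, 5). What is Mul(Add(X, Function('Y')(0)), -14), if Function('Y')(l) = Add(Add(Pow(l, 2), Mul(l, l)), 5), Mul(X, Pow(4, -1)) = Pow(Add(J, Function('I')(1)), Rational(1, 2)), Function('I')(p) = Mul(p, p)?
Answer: Add(-70, Mul(-56, Pow(3, Rational(1, 2)))) ≈ -166.99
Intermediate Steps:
Function('I')(p) = Pow(p, 2)
J = 2
X = Mul(4, Pow(3, Rational(1, 2))) (X = Mul(4, Pow(Add(2, Pow(1, 2)), Rational(1, 2))) = Mul(4, Pow(Add(2, 1), Rational(1, 2))) = Mul(4, Pow(3, Rational(1, 2))) ≈ 6.9282)
Function('Y')(l) = Add(5, Mul(2, Pow(l, 2))) (Function('Y')(l) = Add(Add(Pow(l, 2), Pow(l, 2)), 5) = Add(Mul(2, Pow(l, 2)), 5) = Add(5, Mul(2, Pow(l, 2))))
Mul(Add(X, Function('Y')(0)), -14) = Mul(Add(Mul(4, Pow(3, Rational(1, 2))), Add(5, Mul(2, Pow(0, 2)))), -14) = Mul(Add(Mul(4, Pow(3, Rational(1, 2))), Add(5, Mul(2, 0))), -14) = Mul(Add(Mul(4, Pow(3, Rational(1, 2))), Add(5, 0)), -14) = Mul(Add(Mul(4, Pow(3, Rational(1, 2))), 5), -14) = Mul(Add(5, Mul(4, Pow(3, Rational(1, 2)))), -14) = Add(-70, Mul(-56, Pow(3, Rational(1, 2))))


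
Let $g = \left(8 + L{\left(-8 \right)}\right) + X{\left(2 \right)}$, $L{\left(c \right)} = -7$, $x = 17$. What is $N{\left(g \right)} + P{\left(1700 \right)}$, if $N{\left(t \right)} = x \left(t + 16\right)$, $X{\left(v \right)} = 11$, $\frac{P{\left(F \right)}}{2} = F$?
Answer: $3876$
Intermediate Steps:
$P{\left(F \right)} = 2 F$
$g = 12$ ($g = \left(8 - 7\right) + 11 = 1 + 11 = 12$)
$N{\left(t \right)} = 272 + 17 t$ ($N{\left(t \right)} = 17 \left(t + 16\right) = 17 \left(16 + t\right) = 272 + 17 t$)
$N{\left(g \right)} + P{\left(1700 \right)} = \left(272 + 17 \cdot 12\right) + 2 \cdot 1700 = \left(272 + 204\right) + 3400 = 476 + 3400 = 3876$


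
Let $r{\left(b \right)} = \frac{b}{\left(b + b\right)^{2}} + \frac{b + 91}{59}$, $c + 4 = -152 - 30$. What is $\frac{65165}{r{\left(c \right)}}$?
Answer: $- \frac{2860482840}{70739} \approx -40437.0$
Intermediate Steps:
$c = -186$ ($c = -4 - 182 = -186$)
$r{\left(b \right)} = \frac{91}{59} + \frac{1}{4 b} + \frac{b}{59}$ ($r{\left(b \right)} = \frac{b}{\left(2 b\right)^{2}} + \left(91 + b\right) \frac{1}{59} = \frac{b}{4 b^{2}} + \left(\frac{91}{59} + \frac{b}{59}\right) = b \frac{1}{4 b^{2}} + \left(\frac{91}{59} + \frac{b}{59}\right) = \frac{1}{4 b} + \left(\frac{91}{59} + \frac{b}{59}\right) = \frac{91}{59} + \frac{1}{4 b} + \frac{b}{59}$)
$\frac{65165}{r{\left(c \right)}} = \frac{65165}{\frac{1}{236} \frac{1}{-186} \left(59 + 4 \left(-186\right) \left(91 - 186\right)\right)} = \frac{65165}{\frac{1}{236} \left(- \frac{1}{186}\right) \left(59 + 4 \left(-186\right) \left(-95\right)\right)} = \frac{65165}{\frac{1}{236} \left(- \frac{1}{186}\right) \left(59 + 70680\right)} = \frac{65165}{\frac{1}{236} \left(- \frac{1}{186}\right) 70739} = \frac{65165}{- \frac{70739}{43896}} = 65165 \left(- \frac{43896}{70739}\right) = - \frac{2860482840}{70739}$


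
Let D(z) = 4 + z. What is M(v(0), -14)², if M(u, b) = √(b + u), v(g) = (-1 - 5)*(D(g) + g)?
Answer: -38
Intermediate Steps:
v(g) = -24 - 12*g (v(g) = (-1 - 5)*((4 + g) + g) = -6*(4 + 2*g) = -24 - 12*g)
M(v(0), -14)² = (√(-14 + (-24 - 12*0)))² = (√(-14 + (-24 + 0)))² = (√(-14 - 24))² = (√(-38))² = (I*√38)² = -38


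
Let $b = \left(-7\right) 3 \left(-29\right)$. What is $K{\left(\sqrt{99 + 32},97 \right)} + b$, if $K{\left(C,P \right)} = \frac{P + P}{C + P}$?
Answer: $\frac{2834560}{4639} - \frac{97 \sqrt{131}}{4639} \approx 610.79$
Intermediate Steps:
$b = 609$ ($b = \left(-21\right) \left(-29\right) = 609$)
$K{\left(C,P \right)} = \frac{2 P}{C + P}$
$K{\left(\sqrt{99 + 32},97 \right)} + b = 2 \cdot 97 \frac{1}{\sqrt{99 + 32} + 97} + 609 = 2 \cdot 97 \frac{1}{\sqrt{131} + 97} + 609 = 2 \cdot 97 \frac{1}{97 + \sqrt{131}} + 609 = \frac{194}{97 + \sqrt{131}} + 609 = 609 + \frac{194}{97 + \sqrt{131}}$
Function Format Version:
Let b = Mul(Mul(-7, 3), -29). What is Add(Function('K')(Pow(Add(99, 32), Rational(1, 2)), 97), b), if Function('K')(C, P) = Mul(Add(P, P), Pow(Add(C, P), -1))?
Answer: Add(Rational(2834560, 4639), Mul(Rational(-97, 4639), Pow(131, Rational(1, 2)))) ≈ 610.79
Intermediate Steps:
b = 609 (b = Mul(-21, -29) = 609)
Function('K')(C, P) = Mul(2, P, Pow(Add(C, P), -1)) (Function('K')(C, P) = Mul(Mul(2, P), Pow(Add(C, P), -1)) = Mul(2, P, Pow(Add(C, P), -1)))
Add(Function('K')(Pow(Add(99, 32), Rational(1, 2)), 97), b) = Add(Mul(2, 97, Pow(Add(Pow(Add(99, 32), Rational(1, 2)), 97), -1)), 609) = Add(Mul(2, 97, Pow(Add(Pow(131, Rational(1, 2)), 97), -1)), 609) = Add(Mul(2, 97, Pow(Add(97, Pow(131, Rational(1, 2))), -1)), 609) = Add(Mul(194, Pow(Add(97, Pow(131, Rational(1, 2))), -1)), 609) = Add(609, Mul(194, Pow(Add(97, Pow(131, Rational(1, 2))), -1)))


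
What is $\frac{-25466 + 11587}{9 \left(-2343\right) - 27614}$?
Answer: $\frac{13879}{48701} \approx 0.28498$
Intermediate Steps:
$\frac{-25466 + 11587}{9 \left(-2343\right) - 27614} = - \frac{13879}{-21087 - 27614} = - \frac{13879}{-48701} = \left(-13879\right) \left(- \frac{1}{48701}\right) = \frac{13879}{48701}$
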